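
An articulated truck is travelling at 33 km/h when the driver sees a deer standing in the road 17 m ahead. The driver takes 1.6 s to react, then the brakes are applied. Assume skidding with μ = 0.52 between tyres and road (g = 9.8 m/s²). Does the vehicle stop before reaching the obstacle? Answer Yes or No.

33 km/h ÷ 3.6 = 9.1667 m/s.
a = μg = 0.52 × 9.8 = 5.096 m/s².
Reaction distance = 9.1667 × 1.6 = 14.667 m.
Braking distance = v²/(2a) = 84.028 / 10.192 = 8.245 m.
Total stopping distance = 14.667 + 8.245 = 22.912 m, vs 17 m available — it cannot stop in time and overshoots by 22.912 − 17 = 5.912 m.

No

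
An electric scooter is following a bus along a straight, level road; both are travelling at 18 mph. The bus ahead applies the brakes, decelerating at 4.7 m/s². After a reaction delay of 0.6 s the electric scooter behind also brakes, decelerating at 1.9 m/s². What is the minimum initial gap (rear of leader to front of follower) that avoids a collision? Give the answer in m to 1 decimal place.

18 mph × 0.44704 = 8.0467 m/s.
Leader travels v²/(2a_L) = 64.749 / 9.400 = 6.888 m before stopping.
Follower covers v·t_r = 8.0467 × 0.6 = 4.828 m while reacting, then v²/(2a_F) = 64.749 / 3.800 = 17.039 m while braking, for a total of 4.828 + 17.039 = 21.867 m.
Since a_F ≤ a_L and the follower starts braking later, the follower is never slower than the leader, so the closest approach is when both have stopped.
Minimum gap = 21.867 − 6.888 = 14.979 m.

Minimum gap ≈ 15.0 m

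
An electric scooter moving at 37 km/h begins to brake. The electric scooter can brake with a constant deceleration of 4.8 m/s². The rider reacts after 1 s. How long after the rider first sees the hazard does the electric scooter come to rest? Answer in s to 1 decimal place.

37 km/h ÷ 3.6 = 10.2778 m/s.
Braking time = v/a = 10.2778 / 4.800 = 2.141 s.
Total = 1 + 2.141 = 3.141 s.

Total time ≈ 3.1 s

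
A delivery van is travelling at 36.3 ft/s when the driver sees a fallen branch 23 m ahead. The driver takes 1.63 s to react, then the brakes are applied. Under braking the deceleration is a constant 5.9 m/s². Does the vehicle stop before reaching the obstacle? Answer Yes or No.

36.3 ft/s × 0.3048 = 11.0642 m/s.
Reaction distance = 11.0642 × 1.63 = 18.035 m.
Braking distance = v²/(2a) = 122.417 / 11.800 = 10.374 m.
Total stopping distance = 18.035 + 10.374 = 28.409 m, vs 23 m available — it cannot stop in time and overshoots by 28.409 − 23 = 5.409 m.

No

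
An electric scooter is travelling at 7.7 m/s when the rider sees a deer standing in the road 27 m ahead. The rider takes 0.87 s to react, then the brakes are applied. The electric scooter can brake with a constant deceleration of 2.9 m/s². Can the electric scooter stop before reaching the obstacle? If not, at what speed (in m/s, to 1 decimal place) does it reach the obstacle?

Yes — it stops about 10.1 m short of the obstacle, so it never reaches it

Reaction distance = 7.7000 × 0.87 = 6.699 m.
Braking distance = v²/(2a) = 59.290 / 5.800 = 10.222 m.
Total stopping distance = 6.699 + 10.222 = 16.921 m, vs 27 m available — it stops with 27 − 16.921 = 10.079 m to spare.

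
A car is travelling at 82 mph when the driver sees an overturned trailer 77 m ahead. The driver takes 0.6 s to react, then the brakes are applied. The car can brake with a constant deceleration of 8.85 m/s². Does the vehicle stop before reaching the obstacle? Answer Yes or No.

82 mph × 0.44704 = 36.6573 m/s.
Reaction distance = 36.6573 × 0.6 = 21.994 m.
Braking distance = v²/(2a) = 1343.758 / 17.700 = 75.919 m.
Total stopping distance = 21.994 + 75.919 = 97.913 m, vs 77 m available — it cannot stop in time and overshoots by 97.913 − 77 = 20.913 m.

No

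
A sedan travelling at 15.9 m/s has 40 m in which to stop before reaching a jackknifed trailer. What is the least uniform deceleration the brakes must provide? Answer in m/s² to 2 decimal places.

Required deceleration ≈ 3.16 m/s²

v² = 2a·d ⇒ a = v²/(2d) = 15.9000² / (2 × 40.000) = 252.810 / 80.000 = 3.1601 m/s².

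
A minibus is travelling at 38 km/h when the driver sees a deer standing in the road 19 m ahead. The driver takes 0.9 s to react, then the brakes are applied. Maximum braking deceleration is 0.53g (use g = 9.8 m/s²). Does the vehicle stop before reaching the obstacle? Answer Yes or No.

No

38 km/h ÷ 3.6 = 10.5556 m/s.
a = 0.53 × 9.8 = 5.194 m/s².
Reaction distance = 10.5556 × 0.9 = 9.500 m.
Braking distance = v²/(2a) = 111.421 / 10.388 = 10.726 m.
Total stopping distance = 9.500 + 10.726 = 20.226 m, vs 19 m available — it cannot stop in time and overshoots by 20.226 − 19 = 1.226 m.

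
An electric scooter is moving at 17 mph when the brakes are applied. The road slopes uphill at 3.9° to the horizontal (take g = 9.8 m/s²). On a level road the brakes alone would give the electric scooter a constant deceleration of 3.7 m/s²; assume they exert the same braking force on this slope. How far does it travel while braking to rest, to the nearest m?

Braking distance ≈ 7 m

17 mph × 0.44704 = 7.5997 m/s.
Gravity along the uphill slope adds to the braking deceleration: a_eff = 3.700 + 9.8·sin 3.9° = 3.700 + 0.667 = 4.367 m/s².
Braking distance = v²/(2a) = 7.5997² / (2 × 4.367) = 57.755 / 8.734 = 6.613 m.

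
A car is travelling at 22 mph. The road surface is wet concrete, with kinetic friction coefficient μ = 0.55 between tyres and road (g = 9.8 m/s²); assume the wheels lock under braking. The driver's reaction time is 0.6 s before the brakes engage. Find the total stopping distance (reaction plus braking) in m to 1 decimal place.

Total stopping distance ≈ 14.9 m

22 mph × 0.44704 = 9.8349 m/s.
a = μg = 0.55 × 9.8 = 5.390 m/s².
Reaction distance = v·t_r = 9.8349 × 0.6 = 5.901 m.
Braking distance = v²/(2a) = 9.8349² / (2 × 5.390) = 96.725 / 10.780 = 8.973 m.
Total = 5.901 + 8.973 = 14.874 m.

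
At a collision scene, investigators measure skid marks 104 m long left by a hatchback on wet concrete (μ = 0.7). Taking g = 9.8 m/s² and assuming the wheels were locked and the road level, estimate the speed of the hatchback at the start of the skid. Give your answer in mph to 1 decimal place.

Initial speed ≈ 84.5 mph

Deceleration a = μg = 0.7 × 9.8 = 6.860 m/s².
v = √(2a·d) = √(2 × 6.860 × 104) = √1426.880 = 37.7741 m/s.
= 37.7741 ÷ 0.44704 = 84.498 mph.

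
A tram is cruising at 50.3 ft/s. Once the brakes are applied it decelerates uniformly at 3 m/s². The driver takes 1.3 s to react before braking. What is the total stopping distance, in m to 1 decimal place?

50.3 ft/s × 0.3048 = 15.3314 m/s.
Reaction distance = v·t_r = 15.3314 × 1.3 = 19.931 m.
Braking distance = v²/(2a) = 15.3314² / (2 × 3.000) = 235.052 / 6.000 = 39.175 m.
Total = 19.931 + 39.175 = 59.106 m.

Total stopping distance ≈ 59.1 m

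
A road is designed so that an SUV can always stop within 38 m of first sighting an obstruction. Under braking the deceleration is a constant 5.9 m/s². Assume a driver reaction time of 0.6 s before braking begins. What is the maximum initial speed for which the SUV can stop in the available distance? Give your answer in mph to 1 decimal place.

Stopping distance: v·t_r + v²/(2a) = 38 with t_r = 0.6 s and a = 5.900 m/s².
So v² + 7.080 v − 448.40 = 0.
Positive root: v = −a·t_r + √((a·t_r)² + 2a·d) = −3.540 + √(12.532 + 448.40) = 17.9293 m/s.
17.9293 m/s ÷ 0.44704 = 40.107 mph.

Maximum speed ≈ 40.1 mph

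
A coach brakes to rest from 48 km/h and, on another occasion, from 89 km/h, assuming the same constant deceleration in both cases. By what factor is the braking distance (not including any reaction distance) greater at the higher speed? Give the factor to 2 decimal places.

Braking distance d = v²/(2a), so with a fixed, d ∝ v².
Factor = (89/48)² = 1.8542² = 3.4381.

Factor ≈ 3.44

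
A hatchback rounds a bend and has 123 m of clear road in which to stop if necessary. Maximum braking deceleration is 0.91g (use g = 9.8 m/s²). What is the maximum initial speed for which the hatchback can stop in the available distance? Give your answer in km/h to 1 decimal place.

a = 0.91 × 9.8 = 8.918 m/s².
v²/(2a) = d ⇒ v = √(2 × 8.918 × 123) = √2193.83 = 46.8383 m/s.
46.8383 m/s × 3.6 = 168.618 km/h.

Maximum speed ≈ 168.6 km/h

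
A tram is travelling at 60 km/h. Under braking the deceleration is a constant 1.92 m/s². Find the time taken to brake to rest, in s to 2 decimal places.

Braking time ≈ 8.68 s

60 km/h ÷ 3.6 = 16.6667 m/s.
Braking time = v/a = 16.6667 / 1.920 = 8.681 s.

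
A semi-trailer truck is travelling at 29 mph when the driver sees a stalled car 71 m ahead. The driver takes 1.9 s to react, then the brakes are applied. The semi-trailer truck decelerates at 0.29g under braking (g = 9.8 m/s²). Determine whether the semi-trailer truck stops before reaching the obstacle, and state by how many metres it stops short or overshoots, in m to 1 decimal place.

29 mph × 0.44704 = 12.9642 m/s.
a = 0.29 × 9.8 = 2.842 m/s².
Reaction distance = 12.9642 × 1.9 = 24.632 m.
Braking distance = v²/(2a) = 168.070 / 5.684 = 29.569 m.
Total stopping distance = 24.632 + 29.569 = 54.201 m, vs 71 m available — it stops with 71 − 54.201 = 16.799 m to spare.

Yes — it stops 16.8 m short of the obstacle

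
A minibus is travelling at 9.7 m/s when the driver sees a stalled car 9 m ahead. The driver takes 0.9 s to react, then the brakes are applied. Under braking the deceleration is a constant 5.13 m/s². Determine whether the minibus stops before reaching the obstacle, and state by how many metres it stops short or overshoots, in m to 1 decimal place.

Reaction distance = 9.7000 × 0.9 = 8.730 m.
Braking distance = v²/(2a) = 94.090 / 10.260 = 9.171 m.
Total stopping distance = 8.730 + 9.171 = 17.901 m, vs 9 m available — it cannot stop in time and overshoots by 17.901 − 9 = 8.901 m.

No — it overshoots by 8.9 m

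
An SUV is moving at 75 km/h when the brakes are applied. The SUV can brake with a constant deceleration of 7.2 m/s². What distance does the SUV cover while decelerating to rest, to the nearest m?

Braking distance ≈ 30 m

75 km/h ÷ 3.6 = 20.8333 m/s.
Braking distance = v²/(2a) = 20.8333² / (2 × 7.200) = 434.026 / 14.400 = 30.141 m.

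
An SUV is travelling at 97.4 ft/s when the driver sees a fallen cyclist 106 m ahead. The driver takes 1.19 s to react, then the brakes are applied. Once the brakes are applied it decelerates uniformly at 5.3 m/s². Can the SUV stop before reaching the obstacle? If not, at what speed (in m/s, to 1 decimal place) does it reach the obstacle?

97.4 ft/s × 0.3048 = 29.6875 m/s.
Reaction distance = 29.6875 × 1.19 = 35.328 m.
Braking distance needed to stop: v²/(2a) = 881.348 / 10.600 = 83.146 m, so total needed = 35.328 + 83.146 = 118.474 m > 106 m — it cannot stop.
Distance remaining when braking begins: 106 − 35.328 = 70.672 m.
v² = v₀² − 2a·d = 881.348 − 2 × 5.300 × 70.672 = 132.225 m²/s².
v = √132.225 = 11.499 m/s.

No — it strikes the obstacle at 11.5 m/s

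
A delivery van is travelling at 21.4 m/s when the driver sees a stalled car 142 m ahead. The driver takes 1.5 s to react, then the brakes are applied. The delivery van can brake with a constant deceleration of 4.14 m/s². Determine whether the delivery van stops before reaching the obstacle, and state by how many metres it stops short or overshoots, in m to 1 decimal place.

Yes — it stops 54.6 m short of the obstacle

Reaction distance = 21.4000 × 1.5 = 32.100 m.
Braking distance = v²/(2a) = 457.960 / 8.280 = 55.309 m.
Total stopping distance = 32.100 + 55.309 = 87.409 m, vs 142 m available — it stops with 142 − 87.409 = 54.591 m to spare.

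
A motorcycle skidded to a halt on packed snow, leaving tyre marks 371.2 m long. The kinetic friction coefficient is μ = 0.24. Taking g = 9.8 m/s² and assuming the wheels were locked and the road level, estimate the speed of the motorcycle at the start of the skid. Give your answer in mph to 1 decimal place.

Initial speed ≈ 93.5 mph

Deceleration a = μg = 0.24 × 9.8 = 2.352 m/s².
v = √(2a·d) = √(2 × 2.352 × 371.2) = √1746.125 = 41.7867 m/s.
= 41.7867 ÷ 0.44704 = 93.474 mph.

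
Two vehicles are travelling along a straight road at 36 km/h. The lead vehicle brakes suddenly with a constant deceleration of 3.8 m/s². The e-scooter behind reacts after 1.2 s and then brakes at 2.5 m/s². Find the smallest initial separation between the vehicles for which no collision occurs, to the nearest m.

Minimum gap ≈ 19 m

36 km/h ÷ 3.6 = 10.0000 m/s.
Leader travels v²/(2a_L) = 100.000 / 7.600 = 13.158 m before stopping.
Follower covers v·t_r = 10.0000 × 1.2 = 12.000 m while reacting, then v²/(2a_F) = 100.000 / 5.000 = 20.000 m while braking, for a total of 12.000 + 20.000 = 32.000 m.
Since a_F ≤ a_L and the follower starts braking later, the follower is never slower than the leader, so the closest approach is when both have stopped.
Minimum gap = 32.000 − 13.158 = 18.842 m.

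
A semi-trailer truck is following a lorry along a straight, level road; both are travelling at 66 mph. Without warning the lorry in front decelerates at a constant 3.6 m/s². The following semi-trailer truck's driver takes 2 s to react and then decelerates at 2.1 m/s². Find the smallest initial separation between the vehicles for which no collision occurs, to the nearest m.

66 mph × 0.44704 = 29.5046 m/s.
Leader travels v²/(2a_L) = 870.521 / 7.200 = 120.906 m before stopping.
Follower covers v·t_r = 29.5046 × 2 = 59.009 m while reacting, then v²/(2a_F) = 870.521 / 4.200 = 207.267 m while braking, for a total of 59.009 + 207.267 = 266.276 m.
Since a_F ≤ a_L and the follower starts braking later, the follower is never slower than the leader, so the closest approach is when both have stopped.
Minimum gap = 266.276 − 120.906 = 145.370 m.

Minimum gap ≈ 145 m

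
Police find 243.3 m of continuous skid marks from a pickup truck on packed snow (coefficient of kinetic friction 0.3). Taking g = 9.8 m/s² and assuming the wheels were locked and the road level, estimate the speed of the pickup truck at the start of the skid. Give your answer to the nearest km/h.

Deceleration a = μg = 0.3 × 9.8 = 2.940 m/s².
v = √(2a·d) = √(2 × 2.940 × 243.3) = √1430.604 = 37.8233 m/s.
= 37.8233 × 3.6 = 136.164 km/h.

Initial speed ≈ 136 km/h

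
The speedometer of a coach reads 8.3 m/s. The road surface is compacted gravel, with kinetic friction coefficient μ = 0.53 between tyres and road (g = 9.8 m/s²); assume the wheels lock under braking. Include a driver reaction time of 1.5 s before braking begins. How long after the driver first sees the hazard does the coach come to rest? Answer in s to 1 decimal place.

Total time ≈ 3.1 s

a = μg = 0.53 × 9.8 = 5.194 m/s².
Braking time = v/a = 8.3000 / 5.194 = 1.598 s.
Total = 1.5 + 1.598 = 3.098 s.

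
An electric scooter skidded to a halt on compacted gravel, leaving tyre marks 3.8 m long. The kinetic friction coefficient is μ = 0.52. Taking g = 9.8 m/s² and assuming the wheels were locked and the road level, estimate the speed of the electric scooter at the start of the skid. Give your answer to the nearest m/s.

Initial speed ≈ 6 m/s

Deceleration a = μg = 0.52 × 9.8 = 5.096 m/s².
v = √(2a·d) = √(2 × 5.096 × 3.8) = √38.730 = 6.2233 m/s.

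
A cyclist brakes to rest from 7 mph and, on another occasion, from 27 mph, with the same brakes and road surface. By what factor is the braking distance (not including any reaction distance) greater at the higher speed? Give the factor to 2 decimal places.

Factor ≈ 14.88

Braking distance d = v²/(2a), so with a fixed, d ∝ v².
Factor = (27/7)² = 3.8571² = 14.8772.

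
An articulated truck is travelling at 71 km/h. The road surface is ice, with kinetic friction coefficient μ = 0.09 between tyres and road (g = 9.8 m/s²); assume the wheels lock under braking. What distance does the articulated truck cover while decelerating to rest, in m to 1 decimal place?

Braking distance ≈ 220.5 m

71 km/h ÷ 3.6 = 19.7222 m/s.
a = μg = 0.09 × 9.8 = 0.882 m/s².
Braking distance = v²/(2a) = 19.7222² / (2 × 0.882) = 388.965 / 1.764 = 220.502 m.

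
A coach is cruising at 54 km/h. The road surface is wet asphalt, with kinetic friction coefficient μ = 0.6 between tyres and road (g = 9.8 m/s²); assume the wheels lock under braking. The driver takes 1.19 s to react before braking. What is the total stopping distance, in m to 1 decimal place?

54 km/h ÷ 3.6 = 15.0000 m/s.
a = μg = 0.6 × 9.8 = 5.880 m/s².
Reaction distance = v·t_r = 15.0000 × 1.19 = 17.850 m.
Braking distance = v²/(2a) = 15.0000² / (2 × 5.880) = 225.000 / 11.760 = 19.133 m.
Total = 17.850 + 19.133 = 36.983 m.

Total stopping distance ≈ 37.0 m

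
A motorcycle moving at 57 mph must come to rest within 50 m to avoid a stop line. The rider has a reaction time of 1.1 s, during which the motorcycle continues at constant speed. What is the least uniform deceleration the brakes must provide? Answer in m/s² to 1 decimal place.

Required deceleration ≈ 14.8 m/s²

57 mph × 0.44704 = 25.4813 m/s.
Distance covered during reaction = 25.4813 × 1.1 = 28.029 m.
Distance available for braking: 50 − 28.029 = 21.971 m.
v² = 2a·d ⇒ a = v²/(2d) = 25.4813² / (2 × 21.971) = 649.297 / 43.942 = 14.7762 m/s².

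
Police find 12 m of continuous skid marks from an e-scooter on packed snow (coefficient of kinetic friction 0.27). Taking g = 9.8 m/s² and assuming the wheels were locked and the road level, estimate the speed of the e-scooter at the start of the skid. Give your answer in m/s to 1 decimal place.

Initial speed ≈ 8.0 m/s

Deceleration a = μg = 0.27 × 9.8 = 2.646 m/s².
v = √(2a·d) = √(2 × 2.646 × 12) = √63.504 = 7.9689 m/s.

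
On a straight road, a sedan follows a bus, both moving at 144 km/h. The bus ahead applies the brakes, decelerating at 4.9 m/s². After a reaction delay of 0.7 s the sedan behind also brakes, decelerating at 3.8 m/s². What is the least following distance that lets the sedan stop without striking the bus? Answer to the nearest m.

144 km/h ÷ 3.6 = 40.0000 m/s.
Leader travels v²/(2a_L) = 1600.000 / 9.800 = 163.265 m before stopping.
Follower covers v·t_r = 40.0000 × 0.7 = 28.000 m while reacting, then v²/(2a_F) = 1600.000 / 7.600 = 210.526 m while braking, for a total of 28.000 + 210.526 = 238.526 m.
Since a_F ≤ a_L and the follower starts braking later, the follower is never slower than the leader, so the closest approach is when both have stopped.
Minimum gap = 238.526 − 163.265 = 75.261 m.

Minimum gap ≈ 75 m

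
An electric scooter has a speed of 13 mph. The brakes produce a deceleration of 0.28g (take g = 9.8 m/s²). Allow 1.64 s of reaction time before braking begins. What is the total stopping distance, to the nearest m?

13 mph × 0.44704 = 5.8115 m/s.
a = 0.28 × 9.8 = 2.744 m/s².
Reaction distance = v·t_r = 5.8115 × 1.64 = 9.531 m.
Braking distance = v²/(2a) = 5.8115² / (2 × 2.744) = 33.774 / 5.488 = 6.154 m.
Total = 9.531 + 6.154 = 15.685 m.

Total stopping distance ≈ 16 m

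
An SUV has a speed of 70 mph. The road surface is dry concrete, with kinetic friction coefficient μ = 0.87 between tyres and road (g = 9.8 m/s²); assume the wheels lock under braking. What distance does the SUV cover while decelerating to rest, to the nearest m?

70 mph × 0.44704 = 31.2928 m/s.
a = μg = 0.87 × 9.8 = 8.526 m/s².
Braking distance = v²/(2a) = 31.2928² / (2 × 8.526) = 979.239 / 17.052 = 57.427 m.

Braking distance ≈ 57 m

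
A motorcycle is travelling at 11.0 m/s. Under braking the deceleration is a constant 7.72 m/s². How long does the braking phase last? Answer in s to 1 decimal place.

Braking time ≈ 1.4 s

Braking time = v/a = 11.0000 / 7.720 = 1.425 s.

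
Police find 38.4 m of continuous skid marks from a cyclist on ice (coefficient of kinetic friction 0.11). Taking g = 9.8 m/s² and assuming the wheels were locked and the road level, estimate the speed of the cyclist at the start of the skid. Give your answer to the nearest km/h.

Initial speed ≈ 33 km/h

Deceleration a = μg = 0.11 × 9.8 = 1.078 m/s².
v = √(2a·d) = √(2 × 1.078 × 38.4) = √82.790 = 9.0989 m/s.
= 9.0989 × 3.6 = 32.756 km/h.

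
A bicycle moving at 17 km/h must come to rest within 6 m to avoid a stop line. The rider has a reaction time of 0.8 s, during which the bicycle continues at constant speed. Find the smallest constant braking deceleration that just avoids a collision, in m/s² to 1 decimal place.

17 km/h ÷ 3.6 = 4.7222 m/s.
Distance covered during reaction = 4.7222 × 0.8 = 3.778 m.
Distance available for braking: 6 − 3.778 = 2.222 m.
v² = 2a·d ⇒ a = v²/(2d) = 4.7222² / (2 × 2.222) = 22.299 / 4.444 = 5.0178 m/s².

Required deceleration ≈ 5.0 m/s²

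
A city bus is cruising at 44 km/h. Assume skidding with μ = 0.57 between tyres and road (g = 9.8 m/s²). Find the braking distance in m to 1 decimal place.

Braking distance ≈ 13.4 m

44 km/h ÷ 3.6 = 12.2222 m/s.
a = μg = 0.57 × 9.8 = 5.586 m/s².
Braking distance = v²/(2a) = 12.2222² / (2 × 5.586) = 149.382 / 11.172 = 13.371 m.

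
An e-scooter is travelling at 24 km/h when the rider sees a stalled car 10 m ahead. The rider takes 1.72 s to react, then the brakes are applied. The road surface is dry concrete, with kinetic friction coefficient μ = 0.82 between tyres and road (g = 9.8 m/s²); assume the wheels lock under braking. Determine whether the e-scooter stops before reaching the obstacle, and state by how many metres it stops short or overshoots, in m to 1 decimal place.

24 km/h ÷ 3.6 = 6.6667 m/s.
a = μg = 0.82 × 9.8 = 8.036 m/s².
Reaction distance = 6.6667 × 1.72 = 11.467 m.
Braking distance = v²/(2a) = 44.445 / 16.072 = 2.765 m.
Total stopping distance = 11.467 + 2.765 = 14.232 m, vs 10 m available — it cannot stop in time and overshoots by 14.232 − 10 = 4.232 m.

No — it overshoots by 4.2 m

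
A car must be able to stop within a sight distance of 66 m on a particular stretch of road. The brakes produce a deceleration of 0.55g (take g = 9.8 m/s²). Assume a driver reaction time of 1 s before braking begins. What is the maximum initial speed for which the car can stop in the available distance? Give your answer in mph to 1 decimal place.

Maximum speed ≈ 48.8 mph

a = 0.55 × 9.8 = 5.390 m/s².
Stopping distance: v·t_r + v²/(2a) = 66 with t_r = 1 s and a = 5.390 m/s².
So v² + 10.780 v − 711.48 = 0.
Positive root: v = −a·t_r + √((a·t_r)² + 2a·d) = −5.390 + √(29.052 + 711.48) = 21.8227 m/s.
21.8227 m/s ÷ 0.44704 = 48.816 mph.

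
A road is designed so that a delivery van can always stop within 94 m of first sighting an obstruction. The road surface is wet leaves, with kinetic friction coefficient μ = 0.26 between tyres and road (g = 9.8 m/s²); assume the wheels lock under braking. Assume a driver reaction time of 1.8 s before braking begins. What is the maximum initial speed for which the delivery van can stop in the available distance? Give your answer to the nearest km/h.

Maximum speed ≈ 64 km/h

a = μg = 0.26 × 9.8 = 2.548 m/s².
Stopping distance: v·t_r + v²/(2a) = 94 with t_r = 1.8 s and a = 2.548 m/s².
So v² + 9.173 v − 479.02 = 0.
Positive root: v = −a·t_r + √((a·t_r)² + 2a·d) = −4.586 + √(21.031 + 479.02) = 17.7758 m/s.
17.7758 m/s × 3.6 = 63.993 km/h.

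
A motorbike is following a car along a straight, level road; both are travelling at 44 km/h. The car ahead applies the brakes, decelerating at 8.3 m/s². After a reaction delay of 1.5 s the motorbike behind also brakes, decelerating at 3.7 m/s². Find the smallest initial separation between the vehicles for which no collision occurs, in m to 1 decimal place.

44 km/h ÷ 3.6 = 12.2222 m/s.
Leader travels v²/(2a_L) = 149.382 / 16.600 = 8.999 m before stopping.
Follower covers v·t_r = 12.2222 × 1.5 = 18.333 m while reacting, then v²/(2a_F) = 149.382 / 7.400 = 20.187 m while braking, for a total of 18.333 + 20.187 = 38.520 m.
Since a_F ≤ a_L and the follower starts braking later, the follower is never slower than the leader, so the closest approach is when both have stopped.
Minimum gap = 38.520 − 8.999 = 29.521 m.

Minimum gap ≈ 29.5 m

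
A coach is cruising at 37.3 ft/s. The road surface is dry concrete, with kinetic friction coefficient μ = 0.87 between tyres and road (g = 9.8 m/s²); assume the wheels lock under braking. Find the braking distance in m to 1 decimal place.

Braking distance ≈ 7.6 m

37.3 ft/s × 0.3048 = 11.3690 m/s.
a = μg = 0.87 × 9.8 = 8.526 m/s².
Braking distance = v²/(2a) = 11.3690² / (2 × 8.526) = 129.254 / 17.052 = 7.580 m.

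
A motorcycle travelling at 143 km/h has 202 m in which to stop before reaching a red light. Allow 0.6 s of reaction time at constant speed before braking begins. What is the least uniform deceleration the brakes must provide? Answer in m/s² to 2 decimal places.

Required deceleration ≈ 4.43 m/s²

143 km/h ÷ 3.6 = 39.7222 m/s.
Distance covered during reaction = 39.7222 × 0.6 = 23.833 m.
Distance available for braking: 202 − 23.833 = 178.167 m.
v² = 2a·d ⇒ a = v²/(2d) = 39.7222² / (2 × 178.167) = 1577.853 / 356.334 = 4.4280 m/s².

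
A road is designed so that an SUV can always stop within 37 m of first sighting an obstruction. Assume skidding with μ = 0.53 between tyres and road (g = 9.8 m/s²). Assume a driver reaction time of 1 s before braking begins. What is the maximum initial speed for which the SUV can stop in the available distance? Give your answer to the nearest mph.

a = μg = 0.53 × 9.8 = 5.194 m/s².
Stopping distance: v·t_r + v²/(2a) = 37 with t_r = 1 s and a = 5.194 m/s².
So v² + 10.388 v − 384.36 = 0.
Positive root: v = −a·t_r + √((a·t_r)² + 2a·d) = −5.194 + √(26.978 + 384.36) = 15.0875 m/s.
15.0875 m/s ÷ 0.44704 = 33.750 mph.

Maximum speed ≈ 34 mph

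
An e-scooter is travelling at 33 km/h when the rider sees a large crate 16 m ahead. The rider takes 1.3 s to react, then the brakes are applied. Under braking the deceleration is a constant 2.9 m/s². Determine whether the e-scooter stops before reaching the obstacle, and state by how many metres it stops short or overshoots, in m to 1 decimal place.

33 km/h ÷ 3.6 = 9.1667 m/s.
Reaction distance = 9.1667 × 1.3 = 11.917 m.
Braking distance = v²/(2a) = 84.028 / 5.800 = 14.488 m.
Total stopping distance = 11.917 + 14.488 = 26.405 m, vs 16 m available — it cannot stop in time and overshoots by 26.405 − 16 = 10.405 m.

No — it overshoots by 10.4 m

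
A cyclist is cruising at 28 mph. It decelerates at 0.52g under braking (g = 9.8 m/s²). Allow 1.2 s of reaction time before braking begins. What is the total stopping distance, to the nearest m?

Total stopping distance ≈ 30 m

28 mph × 0.44704 = 12.5171 m/s.
a = 0.52 × 9.8 = 5.096 m/s².
Reaction distance = v·t_r = 12.5171 × 1.2 = 15.021 m.
Braking distance = v²/(2a) = 12.5171² / (2 × 5.096) = 156.678 / 10.192 = 15.373 m.
Total = 15.021 + 15.373 = 30.394 m.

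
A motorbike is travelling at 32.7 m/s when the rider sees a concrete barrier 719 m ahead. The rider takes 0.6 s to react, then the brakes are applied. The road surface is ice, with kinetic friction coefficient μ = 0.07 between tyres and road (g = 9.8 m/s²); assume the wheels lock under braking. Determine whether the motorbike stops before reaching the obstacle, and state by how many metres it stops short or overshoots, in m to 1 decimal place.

No — it overshoots by 80.0 m

a = μg = 0.07 × 9.8 = 0.686 m/s².
Reaction distance = 32.7000 × 0.6 = 19.620 m.
Braking distance = v²/(2a) = 1069.290 / 1.372 = 779.366 m.
Total stopping distance = 19.620 + 779.366 = 798.986 m, vs 719 m available — it cannot stop in time and overshoots by 798.986 − 719 = 79.986 m.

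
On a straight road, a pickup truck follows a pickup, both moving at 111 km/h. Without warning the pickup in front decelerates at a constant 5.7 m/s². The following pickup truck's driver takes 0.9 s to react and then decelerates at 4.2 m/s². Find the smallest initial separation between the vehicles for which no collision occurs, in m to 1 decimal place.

111 km/h ÷ 3.6 = 30.8333 m/s.
Leader travels v²/(2a_L) = 950.692 / 11.400 = 83.394 m before stopping.
Follower covers v·t_r = 30.8333 × 0.9 = 27.750 m while reacting, then v²/(2a_F) = 950.692 / 8.400 = 113.178 m while braking, for a total of 27.750 + 113.178 = 140.928 m.
Since a_F ≤ a_L and the follower starts braking later, the follower is never slower than the leader, so the closest approach is when both have stopped.
Minimum gap = 140.928 − 83.394 = 57.534 m.

Minimum gap ≈ 57.5 m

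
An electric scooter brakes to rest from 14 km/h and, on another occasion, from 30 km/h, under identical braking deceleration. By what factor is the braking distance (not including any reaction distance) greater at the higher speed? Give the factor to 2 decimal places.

Braking distance d = v²/(2a), so with a fixed, d ∝ v².
Factor = (30/14)² = 2.1429² = 4.5920.

Factor ≈ 4.59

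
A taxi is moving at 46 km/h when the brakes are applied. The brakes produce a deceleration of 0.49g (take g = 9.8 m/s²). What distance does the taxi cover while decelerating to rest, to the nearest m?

Braking distance ≈ 17 m

46 km/h ÷ 3.6 = 12.7778 m/s.
a = 0.49 × 9.8 = 4.802 m/s².
Braking distance = v²/(2a) = 12.7778² / (2 × 4.802) = 163.272 / 9.604 = 17.000 m.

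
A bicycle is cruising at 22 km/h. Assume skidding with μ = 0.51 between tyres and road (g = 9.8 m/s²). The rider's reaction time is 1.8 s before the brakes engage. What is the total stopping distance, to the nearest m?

Total stopping distance ≈ 15 m

22 km/h ÷ 3.6 = 6.1111 m/s.
a = μg = 0.51 × 9.8 = 4.998 m/s².
Reaction distance = v·t_r = 6.1111 × 1.8 = 11.000 m.
Braking distance = v²/(2a) = 6.1111² / (2 × 4.998) = 37.346 / 9.996 = 3.736 m.
Total = 11.000 + 3.736 = 14.736 m.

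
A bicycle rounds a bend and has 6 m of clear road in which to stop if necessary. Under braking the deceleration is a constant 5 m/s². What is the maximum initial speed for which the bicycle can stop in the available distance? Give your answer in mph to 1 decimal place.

Maximum speed ≈ 17.3 mph

v²/(2a) = d ⇒ v = √(2 × 5.000 × 6) = √60.00 = 7.7460 m/s.
7.7460 m/s ÷ 0.44704 = 17.327 mph.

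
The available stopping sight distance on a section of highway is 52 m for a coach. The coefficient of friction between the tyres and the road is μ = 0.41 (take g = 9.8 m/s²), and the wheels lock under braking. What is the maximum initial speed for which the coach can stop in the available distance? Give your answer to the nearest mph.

a = μg = 0.41 × 9.8 = 4.018 m/s².
v²/(2a) = d ⇒ v = √(2 × 4.018 × 52) = √417.87 = 20.4419 m/s.
20.4419 m/s ÷ 0.44704 = 45.727 mph.

Maximum speed ≈ 46 mph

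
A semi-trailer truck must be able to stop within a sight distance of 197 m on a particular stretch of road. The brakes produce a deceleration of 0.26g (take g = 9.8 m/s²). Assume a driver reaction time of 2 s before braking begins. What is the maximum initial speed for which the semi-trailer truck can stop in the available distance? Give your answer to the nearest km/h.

a = 0.26 × 9.8 = 2.548 m/s².
Stopping distance: v·t_r + v²/(2a) = 197 with t_r = 2 s and a = 2.548 m/s².
So v² + 10.192 v − 1003.91 = 0.
Positive root: v = −a·t_r + √((a·t_r)² + 2a·d) = −5.096 + √(25.969 + 1003.91) = 26.9957 m/s.
26.9957 m/s × 3.6 = 97.185 km/h.

Maximum speed ≈ 97 km/h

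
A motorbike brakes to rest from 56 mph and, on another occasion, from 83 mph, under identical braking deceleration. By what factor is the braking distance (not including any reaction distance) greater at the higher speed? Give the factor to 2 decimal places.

Factor ≈ 2.20

Braking distance d = v²/(2a), so with a fixed, d ∝ v².
Factor = (83/56)² = 1.4821² = 2.1966.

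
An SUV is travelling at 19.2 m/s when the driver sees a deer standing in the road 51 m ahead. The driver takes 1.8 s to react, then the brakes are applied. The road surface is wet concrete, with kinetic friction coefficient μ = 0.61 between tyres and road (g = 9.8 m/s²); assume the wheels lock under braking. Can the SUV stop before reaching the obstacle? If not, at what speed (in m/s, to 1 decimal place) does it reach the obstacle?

No — it strikes the obstacle at 13.1 m/s

a = μg = 0.61 × 9.8 = 5.978 m/s².
Reaction distance = 19.2000 × 1.8 = 34.560 m.
Braking distance needed to stop: v²/(2a) = 368.640 / 11.956 = 30.833 m, so total needed = 34.560 + 30.833 = 65.393 m > 51 m — it cannot stop.
Distance remaining when braking begins: 51 − 34.560 = 16.440 m.
v² = v₀² − 2a·d = 368.640 − 2 × 5.978 × 16.440 = 172.083 m²/s².
v = √172.083 = 13.118 m/s.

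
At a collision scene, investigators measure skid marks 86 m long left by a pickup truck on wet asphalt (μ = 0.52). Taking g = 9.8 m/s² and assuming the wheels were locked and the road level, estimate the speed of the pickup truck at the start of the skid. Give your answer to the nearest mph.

Initial speed ≈ 66 mph

Deceleration a = μg = 0.52 × 9.8 = 5.096 m/s².
v = √(2a·d) = √(2 × 5.096 × 86) = √876.512 = 29.6059 m/s.
= 29.6059 ÷ 0.44704 = 66.227 mph.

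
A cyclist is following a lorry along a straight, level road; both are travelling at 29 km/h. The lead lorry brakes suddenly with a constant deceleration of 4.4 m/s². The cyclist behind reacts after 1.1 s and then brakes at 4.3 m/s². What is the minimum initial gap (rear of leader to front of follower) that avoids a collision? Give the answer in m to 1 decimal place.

Minimum gap ≈ 9.0 m

29 km/h ÷ 3.6 = 8.0556 m/s.
Leader travels v²/(2a_L) = 64.893 / 8.800 = 7.374 m before stopping.
Follower covers v·t_r = 8.0556 × 1.1 = 8.861 m while reacting, then v²/(2a_F) = 64.893 / 8.600 = 7.546 m while braking, for a total of 8.861 + 7.546 = 16.407 m.
Since a_F ≤ a_L and the follower starts braking later, the follower is never slower than the leader, so the closest approach is when both have stopped.
Minimum gap = 16.407 − 7.374 = 9.033 m.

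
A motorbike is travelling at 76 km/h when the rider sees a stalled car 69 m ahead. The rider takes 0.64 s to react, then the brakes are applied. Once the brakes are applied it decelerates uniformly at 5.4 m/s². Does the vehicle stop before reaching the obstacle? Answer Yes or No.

76 km/h ÷ 3.6 = 21.1111 m/s.
Reaction distance = 21.1111 × 0.64 = 13.511 m.
Braking distance = v²/(2a) = 445.679 / 10.800 = 41.267 m.
Total stopping distance = 13.511 + 41.267 = 54.778 m, vs 69 m available — it stops with 69 − 54.778 = 14.222 m to spare.

Yes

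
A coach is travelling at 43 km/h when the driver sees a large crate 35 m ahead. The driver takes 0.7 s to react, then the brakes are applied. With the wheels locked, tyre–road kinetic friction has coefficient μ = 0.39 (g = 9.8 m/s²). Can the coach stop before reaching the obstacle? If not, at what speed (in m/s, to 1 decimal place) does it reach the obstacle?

Yes — it stops about 8.0 m short of the obstacle, so it never reaches it

43 km/h ÷ 3.6 = 11.9444 m/s.
a = μg = 0.39 × 9.8 = 3.822 m/s².
Reaction distance = 11.9444 × 0.7 = 8.361 m.
Braking distance = v²/(2a) = 142.669 / 7.644 = 18.664 m.
Total stopping distance = 8.361 + 18.664 = 27.025 m, vs 35 m available — it stops with 35 − 27.025 = 7.975 m to spare.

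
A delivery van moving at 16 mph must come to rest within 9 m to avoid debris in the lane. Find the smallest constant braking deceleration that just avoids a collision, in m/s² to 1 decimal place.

Required deceleration ≈ 2.8 m/s²

16 mph × 0.44704 = 7.1526 m/s.
v² = 2a·d ⇒ a = v²/(2d) = 7.1526² / (2 × 9.000) = 51.160 / 18.000 = 2.8422 m/s².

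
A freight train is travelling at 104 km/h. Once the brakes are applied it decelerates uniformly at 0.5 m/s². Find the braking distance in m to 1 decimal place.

Braking distance ≈ 834.6 m

104 km/h ÷ 3.6 = 28.8889 m/s.
Braking distance = v²/(2a) = 28.8889² / (2 × 0.500) = 834.569 / 1.000 = 834.569 m.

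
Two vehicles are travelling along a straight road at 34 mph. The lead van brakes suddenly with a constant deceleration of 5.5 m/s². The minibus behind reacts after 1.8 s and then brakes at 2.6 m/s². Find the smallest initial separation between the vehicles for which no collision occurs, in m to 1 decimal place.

34 mph × 0.44704 = 15.1994 m/s.
Leader travels v²/(2a_L) = 231.022 / 11.000 = 21.002 m before stopping.
Follower covers v·t_r = 15.1994 × 1.8 = 27.359 m while reacting, then v²/(2a_F) = 231.022 / 5.200 = 44.427 m while braking, for a total of 27.359 + 44.427 = 71.786 m.
Since a_F ≤ a_L and the follower starts braking later, the follower is never slower than the leader, so the closest approach is when both have stopped.
Minimum gap = 71.786 − 21.002 = 50.784 m.

Minimum gap ≈ 50.8 m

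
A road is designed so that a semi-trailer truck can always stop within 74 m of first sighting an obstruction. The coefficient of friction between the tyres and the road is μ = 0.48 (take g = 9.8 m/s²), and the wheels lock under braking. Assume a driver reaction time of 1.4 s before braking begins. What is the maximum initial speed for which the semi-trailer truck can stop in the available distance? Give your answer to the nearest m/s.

Maximum speed ≈ 21 m/s

a = μg = 0.48 × 9.8 = 4.704 m/s².
Stopping distance: v·t_r + v²/(2a) = 74 with t_r = 1.4 s and a = 4.704 m/s².
So v² + 13.171 v − 696.19 = 0.
Positive root: v = −a·t_r + √((a·t_r)² + 2a·d) = −6.586 + √(43.375 + 696.19) = 20.6089 m/s.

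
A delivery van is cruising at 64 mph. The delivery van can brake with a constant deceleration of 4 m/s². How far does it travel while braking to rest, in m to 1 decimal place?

Braking distance ≈ 102.3 m

64 mph × 0.44704 = 28.6106 m/s.
Braking distance = v²/(2a) = 28.6106² / (2 × 4.000) = 818.566 / 8.000 = 102.321 m.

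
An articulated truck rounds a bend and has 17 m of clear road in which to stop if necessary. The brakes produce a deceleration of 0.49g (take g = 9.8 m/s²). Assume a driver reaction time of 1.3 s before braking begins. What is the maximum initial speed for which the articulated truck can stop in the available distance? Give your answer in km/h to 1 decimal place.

Maximum speed ≈ 28.7 km/h

a = 0.49 × 9.8 = 4.802 m/s².
Stopping distance: v·t_r + v²/(2a) = 17 with t_r = 1.3 s and a = 4.802 m/s².
So v² + 12.485 v − 163.27 = 0.
Positive root: v = −a·t_r + √((a·t_r)² + 2a·d) = −6.243 + √(38.975 + 163.27) = 7.9783 m/s.
7.9783 m/s × 3.6 = 28.722 km/h.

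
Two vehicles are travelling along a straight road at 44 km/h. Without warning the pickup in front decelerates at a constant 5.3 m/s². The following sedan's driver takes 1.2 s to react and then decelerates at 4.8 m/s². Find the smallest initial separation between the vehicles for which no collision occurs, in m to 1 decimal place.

44 km/h ÷ 3.6 = 12.2222 m/s.
Leader travels v²/(2a_L) = 149.382 / 10.600 = 14.093 m before stopping.
Follower covers v·t_r = 12.2222 × 1.2 = 14.667 m while reacting, then v²/(2a_F) = 149.382 / 9.600 = 15.561 m while braking, for a total of 14.667 + 15.561 = 30.228 m.
Since a_F ≤ a_L and the follower starts braking later, the follower is never slower than the leader, so the closest approach is when both have stopped.
Minimum gap = 30.228 − 14.093 = 16.135 m.

Minimum gap ≈ 16.1 m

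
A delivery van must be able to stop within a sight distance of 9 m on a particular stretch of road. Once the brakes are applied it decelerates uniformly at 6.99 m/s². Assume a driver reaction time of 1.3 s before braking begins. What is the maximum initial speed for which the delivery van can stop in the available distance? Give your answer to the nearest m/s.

Maximum speed ≈ 5 m/s

Stopping distance: v·t_r + v²/(2a) = 9 with t_r = 1.3 s and a = 6.990 m/s².
So v² + 18.174 v − 125.82 = 0.
Positive root: v = −a·t_r + √((a·t_r)² + 2a·d) = −9.087 + √(82.574 + 125.82) = 5.3489 m/s.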